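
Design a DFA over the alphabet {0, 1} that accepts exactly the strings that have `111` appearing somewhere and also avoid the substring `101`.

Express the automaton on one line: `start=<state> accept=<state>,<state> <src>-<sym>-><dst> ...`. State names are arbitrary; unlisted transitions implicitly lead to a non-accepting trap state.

Run two small machines in parallel and take their product. One (4 states) tracks whether and how much of `111` has been seen; the other (4 states) tracks partial matches of the forbidden pattern `101`. Each combined state is a pair, one component from each; accept when both components accept.
11 states suffice.
          0    1  
>  q0     q0   q1 
   q1     q2   q3 
   q2     q0   q4 
   q3     q2   q5 
   q4     q6   q7 
 * q5     q8   q5 
   q6     q6   q4 
   q7     q6   q9 
 * q8    q10   q9 
   q9     q9   q9 
 * q10   q10   q5 
(> = start, * = accepting)

start=q0 accept=q5,q8,q10 q0-0->q0 q0-1->q1 q1-0->q2 q1-1->q3 q2-0->q0 q2-1->q4 q3-0->q2 q3-1->q5 q4-0->q6 q4-1->q7 q5-0->q8 q5-1->q5 q6-0->q6 q6-1->q4 q7-0->q6 q7-1->q9 q8-0->q10 q8-1->q9 q9-0->q9 q9-1->q9 q10-0->q10 q10-1->q5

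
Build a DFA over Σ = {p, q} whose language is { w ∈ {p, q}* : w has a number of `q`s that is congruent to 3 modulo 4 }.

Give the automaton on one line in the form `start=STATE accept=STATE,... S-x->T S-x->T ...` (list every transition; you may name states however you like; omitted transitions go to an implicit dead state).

The only thing that matters is how many `q`s have appeared, reduced mod 4. Use one state per residue: A for 0, …, D for 3. Reading `q` moves to the next residue; anything else stays put. D is accepting.
4 states suffice.
       p  q 
>  A   A  B 
   B   B  C 
   C   C  D 
 * D   D  A 
(> = start, * = accepting)

start=A accept=D A-p->A A-q->B B-p->B B-q->C C-p->C C-q->D D-p->D D-q->A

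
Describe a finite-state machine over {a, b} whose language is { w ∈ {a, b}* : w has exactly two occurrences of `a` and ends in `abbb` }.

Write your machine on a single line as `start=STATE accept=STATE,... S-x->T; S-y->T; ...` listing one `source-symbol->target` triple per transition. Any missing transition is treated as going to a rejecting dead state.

Build one automaton per condition and run them in lockstep. One (4 states) tracks the count of `a`s, saturating at 3; the other (5 states) tracks how much of the suffix `abbb` has currently been matched. Each combined state is a pair, one component from each; accept when both components accept.
A 16-state machine:
          a    b  
>  s0     s1   s0 
   s1     s2   s3 
   s2     s4   s5 
   s3     s2   s6 
   s4     s4   s7 
   s5     s4   s8 
   s6     s2   s9 
   s7     s4  s10 
   s8     s4  s11 
   s9     s2  s12 
   s10    s4  s13 
 * s11    s4  s14 
   s12    s2  s12 
   s13    s4  s15 
   s14    s4  s14 
   s15    s4  s15 
(> = start, * = accepting)

start=s0; accept=s11; s0-a->s1; s0-b->s0; s1-a->s2; s1-b->s3; s2-a->s4; s2-b->s5; s3-a->s2; s3-b->s6; s4-a->s4; s4-b->s7; s5-a->s4; s5-b->s8; s6-a->s2; s6-b->s9; s7-a->s4; s7-b->s10; s8-a->s4; s8-b->s11; s9-a->s2; s9-b->s12; s10-a->s4; s10-b->s13; s11-a->s4; s11-b->s14; s12-a->s2; s12-b->s12; s13-a->s4; s13-b->s15; s14-a->s4; s14-b->s14; s15-a->s4; s15-b->s15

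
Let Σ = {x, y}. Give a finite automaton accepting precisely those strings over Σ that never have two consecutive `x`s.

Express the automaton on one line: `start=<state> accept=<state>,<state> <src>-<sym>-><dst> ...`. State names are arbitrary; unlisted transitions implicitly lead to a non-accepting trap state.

start=A accept=A,B A-x->B A-y->A B-x->C B-y->A C-x->C C-y->C

This is the complement of 'contains `xx`'. Use the same substring-matching states — A through C holding how much of `xx` has just been matched — but flip the accepting set: everything except the trap C accepts.
A 3-state machine:
       x  y 
>* A   B  A 
 * B   C  A 
   C   C  C 
(> = start, * = accepting)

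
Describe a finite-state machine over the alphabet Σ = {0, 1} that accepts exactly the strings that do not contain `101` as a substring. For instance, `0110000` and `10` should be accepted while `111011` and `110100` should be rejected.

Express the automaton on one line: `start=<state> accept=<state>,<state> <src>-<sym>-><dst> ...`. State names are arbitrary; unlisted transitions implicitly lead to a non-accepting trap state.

This is the complement of 'contains `101`'. Use the same substring-matching states — S0 through S3 holding how much of `101` has just been matched — but flip the accepting set: everything except the trap S3 accepts.
A 4-state machine:
        0   1  
>* S0   S0  S1 
 * S1   S2  S1 
 * S2   S0  S3 
   S3   S3  S3 
(> = start, * = accepting)

start=S0 accept=S0,S1,S2 S0-0->S0 S0-1->S1 S1-0->S2 S1-1->S1 S2-0->S0 S2-1->S3 S3-0->S3 S3-1->S3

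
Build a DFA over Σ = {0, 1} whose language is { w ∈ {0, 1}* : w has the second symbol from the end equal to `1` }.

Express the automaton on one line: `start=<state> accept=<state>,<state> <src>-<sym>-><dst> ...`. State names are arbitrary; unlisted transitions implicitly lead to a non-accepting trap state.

A DFA must remember the last 2 symbols (since which symbol is second-to-last isn't known until the input ends). Use one state per possible window of the last ≤2 symbols; accept from those whose window starts with `1`.
7 states suffice.
        0   1  
>  q0   q1  q2 
   q1   q3  q4 
   q2   q5  q6 
   q3   q3  q4 
   q4   q5  q6 
 * q5   q3  q4 
 * q6   q5  q6 
(> = start, * = accepting)

start=q0 accept=q5,q6 q0-0->q1 q0-1->q2 q1-0->q3 q1-1->q4 q2-0->q5 q2-1->q6 q3-0->q3 q3-1->q4 q4-0->q5 q4-1->q6 q5-0->q3 q5-1->q4 q6-0->q5 q6-1->q6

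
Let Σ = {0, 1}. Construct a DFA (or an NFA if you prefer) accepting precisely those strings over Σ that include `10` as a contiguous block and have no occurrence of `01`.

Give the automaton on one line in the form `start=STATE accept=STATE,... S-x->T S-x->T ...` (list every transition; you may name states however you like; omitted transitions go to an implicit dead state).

Run two small machines in parallel and take their product. One (3 states) tracks whether and how much of `10` has been seen; the other (3 states) tracks partial matches of the forbidden pattern `01`. Each combined state is a pair, one component from each; accept when both components accept. Equivalent product states are then merged.
A 4-state machine:
       0  1 
>  A   B  C 
   B   B  B 
   C   D  C 
 * D   D  B 
(> = start, * = accepting)

start=A accept=D A-0->B A-1->C B-0->B B-1->B C-0->D C-1->C D-0->D D-1->B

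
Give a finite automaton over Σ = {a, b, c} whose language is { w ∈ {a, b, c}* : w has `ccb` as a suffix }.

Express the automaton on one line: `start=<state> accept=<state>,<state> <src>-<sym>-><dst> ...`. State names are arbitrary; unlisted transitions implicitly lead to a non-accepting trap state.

Let each state record the length of the longest suffix of the input read so far that is also a prefix of `ccb`. S1 means the last symbol is `c`; S2 means the last 2 symbols are `cc`; S3 means the last 3 symbols are `ccb`. Accept only at S3, where the string currently ends in `ccb`.
With 4 states:
        a   b   c  
>  S0   S0  S0  S1 
   S1   S0  S0  S2 
   S2   S0  S3  S2 
 * S3   S0  S0  S1 
(> = start, * = accepting)

start=S0 accept=S3 S0-a->S0 S0-b->S0 S0-c->S1 S1-a->S0 S1-b->S0 S1-c->S2 S2-a->S0 S2-b->S3 S2-c->S2 S3-a->S0 S3-b->S0 S3-c->S1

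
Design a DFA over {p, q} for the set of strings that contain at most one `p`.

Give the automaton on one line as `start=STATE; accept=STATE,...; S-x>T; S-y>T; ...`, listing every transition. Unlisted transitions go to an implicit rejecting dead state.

Only the number of `p`s matters, and only up to 2. Make a chain s0 → s1 → s2 advanced by each `p` (with s2 absorbing); every other symbol self-loops. The accepting set is {s0, s1}.
With 3 states:
        p   q  
>* s0   s1  s0 
 * s1   s2  s1 
   s2   s2  s2 
(> = start, * = accepting)

start=s0; accept=s0,s1; s0-p>s1; s0-q>s0; s1-p>s2; s1-q>s1; s2-p>s2; s2-q>s2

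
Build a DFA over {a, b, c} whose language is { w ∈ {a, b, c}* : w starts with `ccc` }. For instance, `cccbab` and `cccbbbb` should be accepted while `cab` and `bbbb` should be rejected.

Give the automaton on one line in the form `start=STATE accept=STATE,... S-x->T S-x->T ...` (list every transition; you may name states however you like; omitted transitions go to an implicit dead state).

Walk along `ccc` while the input agrees: from s0 take `c` to s1, and so on. Any deviation drops to the rejecting sink s4. Once s3 is reached the prefix is confirmed and every continuation is accepted.
A 5-state machine:
        a   b   c  
>  s0   s4  s4  s1 
   s1   s4  s4  s2 
   s2   s4  s4  s3 
 * s3   s3  s3  s3 
   s4   s4  s4  s4 
(> = start, * = accepting)

start=s0 accept=s3 s0-a->s4 s0-b->s4 s0-c->s1 s1-a->s4 s1-b->s4 s1-c->s2 s2-a->s4 s2-b->s4 s2-c->s3 s3-a->s3 s3-b->s3 s3-c->s3 s4-a->s4 s4-b->s4 s4-c->s4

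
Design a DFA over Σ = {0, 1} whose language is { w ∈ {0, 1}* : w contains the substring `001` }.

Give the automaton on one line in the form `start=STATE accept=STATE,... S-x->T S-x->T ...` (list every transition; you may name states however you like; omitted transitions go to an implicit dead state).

Track how much of `001` has been matched so far: state s0 is no progress, s3 is the absorbing accept state reached once `001` has occurred. Intermediate states record partial matches; on a mismatch, fall back to the longest reusable overlap.
With 4 states:
        0   1  
>  s0   s1  s0 
   s1   s2  s0 
   s2   s2  s3 
 * s3   s3  s3 
(> = start, * = accepting)

start=s0 accept=s3 s0-0->s1 s0-1->s0 s1-0->s2 s1-1->s0 s2-0->s2 s2-1->s3 s3-0->s3 s3-1->s3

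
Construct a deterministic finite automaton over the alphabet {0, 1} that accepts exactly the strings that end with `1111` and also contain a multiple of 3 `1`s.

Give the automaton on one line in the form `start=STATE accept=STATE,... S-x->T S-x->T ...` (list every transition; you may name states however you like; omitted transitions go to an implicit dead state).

start=s0 accept=s6 s0-0->s0 s0-1->s1 s1-0->s1 s1-1->s2 s2-0->s2 s2-1->s3 s3-0->s0 s3-1->s4 s4-0->s1 s4-1->s5 s5-0->s2 s5-1->s6 s6-0->s0 s6-1->s4

Run two small machines in parallel and take their product. The first has 5 states tracking how much of the suffix `1111` has currently been matched; the second has 3 states tracking the count of `1`s modulo 3. A product state is a pair (one from each), accepting exactly when both do. After merging equivalent states the machine shrinks.
A 7-state machine:
        0   1  
>  s0   s0  s1 
   s1   s1  s2 
   s2   s2  s3 
   s3   s0  s4 
   s4   s1  s5 
   s5   s2  s6 
 * s6   s0  s4 
(> = start, * = accepting)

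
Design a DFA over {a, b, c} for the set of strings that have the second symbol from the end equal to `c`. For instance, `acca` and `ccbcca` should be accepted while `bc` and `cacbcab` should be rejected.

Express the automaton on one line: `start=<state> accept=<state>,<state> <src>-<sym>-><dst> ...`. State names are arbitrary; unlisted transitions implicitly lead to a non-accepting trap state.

start=s0 accept=s10,s11,s12 s0-a->s1 s0-b->s2 s0-c->s3 s1-a->s4 s1-b->s5 s1-c->s6 s2-a->s7 s2-b->s8 s2-c->s9 s3-a->s10 s3-b->s11 s3-c->s12 s4-a->s4 s4-b->s5 s4-c->s6 s5-a->s7 s5-b->s8 s5-c->s9 s6-a->s10 s6-b->s11 s6-c->s12 s7-a->s4 s7-b->s5 s7-c->s6 s8-a->s7 s8-b->s8 s8-c->s9 s9-a->s10 s9-b->s11 s9-c->s12 s10-a->s4 s10-b->s5 s10-c->s6 s11-a->s7 s11-b->s8 s11-c->s9 s12-a->s10 s12-b->s11 s12-c->s12

A DFA must remember the last 2 symbols (since which symbol is second-to-last isn't known until the input ends). Use one state per possible window of the last ≤2 symbols; accept from those whose window starts with `c`.
13 states suffice.
          a    b    c  
>  s0     s1   s2   s3 
   s1     s4   s5   s6 
   s2     s7   s8   s9 
   s3    s10  s11  s12 
   s4     s4   s5   s6 
   s5     s7   s8   s9 
   s6    s10  s11  s12 
   s7     s4   s5   s6 
   s8     s7   s8   s9 
   s9    s10  s11  s12 
 * s10    s4   s5   s6 
 * s11    s7   s8   s9 
 * s12   s10  s11  s12 
(> = start, * = accepting)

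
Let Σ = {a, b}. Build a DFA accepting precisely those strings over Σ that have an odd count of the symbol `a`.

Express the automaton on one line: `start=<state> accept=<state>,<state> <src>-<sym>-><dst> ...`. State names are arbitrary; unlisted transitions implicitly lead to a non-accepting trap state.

start=q0 accept=q1 q0-a->q1 q0-b->q0 q1-a->q0 q1-b->q1

Keep the running count of `a`s modulo 2: each `a` advances along the cycle q0 → q1 → q0 while other symbols loop. Accept at q1.
With 2 states:
        a   b  
>  q0   q1  q0 
 * q1   q0  q1 
(> = start, * = accepting)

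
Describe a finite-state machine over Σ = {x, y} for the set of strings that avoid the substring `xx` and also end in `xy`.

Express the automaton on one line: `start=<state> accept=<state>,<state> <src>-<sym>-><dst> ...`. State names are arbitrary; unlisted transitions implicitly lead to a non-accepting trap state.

Build one automaton per condition and run them in lockstep. One (3 states) tracks partial matches of the forbidden pattern `xx`; the other (3 states) tracks how much of the suffix `xy` has currently been matched. Each combined state is a pair, one component from each; accept when both components accept. Minimizing collapses redundant product states.
A 4-state machine:
        x   y  
>  s0   s1  s0 
   s1   s2  s3 
   s2   s2  s2 
 * s3   s1  s0 
(> = start, * = accepting)

start=s0 accept=s3 s0-x->s1 s0-y->s0 s1-x->s2 s1-y->s3 s2-x->s2 s2-y->s2 s3-x->s1 s3-y->s0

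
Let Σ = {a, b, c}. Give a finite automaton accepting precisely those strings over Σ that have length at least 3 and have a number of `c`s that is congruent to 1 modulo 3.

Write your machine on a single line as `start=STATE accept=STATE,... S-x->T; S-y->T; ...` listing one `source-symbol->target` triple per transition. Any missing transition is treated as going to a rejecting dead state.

start=q0; accept=q7,q10; q0-a->q1; q0-b->q1; q0-c->q2; q1-a->q3; q1-b->q3; q1-c->q4; q2-a->q4; q2-b->q4; q2-c->q5; q3-a->q6; q3-b->q6; q3-c->q7; q4-a->q7; q4-b->q7; q4-c->q8; q5-a->q8; q5-b->q8; q5-c->q6; q6-a->q9; q6-b->q9; q6-c->q10; q7-a->q10; q7-b->q10; q7-c->q11; q8-a->q11; q8-b->q11; q8-c->q9; q9-a->q9; q9-b->q9; q9-c->q10; q10-a->q10; q10-b->q10; q10-c->q11; q11-a->q11; q11-b->q11; q11-c->q9

Run two small machines in parallel and take their product. The first has 5 states tracking the input length, saturating at 4; the second has 3 states tracking the count of `c`s modulo 3. A product state is a pair (one from each), accepting exactly when both do.
          a    b    c  
>  q0     q1   q1   q2 
   q1     q3   q3   q4 
   q2     q4   q4   q5 
   q3     q6   q6   q7 
   q4     q7   q7   q8 
   q5     q8   q8   q6 
   q6     q9   q9  q10 
 * q7    q10  q10  q11 
   q8    q11  q11   q9 
   q9     q9   q9  q10 
 * q10   q10  q10  q11 
   q11   q11  q11   q9 
(> = start, * = accepting)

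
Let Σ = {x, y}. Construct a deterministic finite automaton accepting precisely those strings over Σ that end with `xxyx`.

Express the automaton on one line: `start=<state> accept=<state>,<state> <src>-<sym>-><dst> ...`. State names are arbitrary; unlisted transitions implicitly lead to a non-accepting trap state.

Remember how much of `xxyx` the current input suffix matches. State q0 means no match yet; q1 means the last symbol is `x`; q2 means the last 2 symbols are `xx`; q3 means the last 3 symbols are `xxy`; q4 means the last 4 symbols are `xxyx`. Only q4 accepts. On a mismatch, fall back to the longest proper suffix that is still a prefix of `xxyx`.
A 5-state machine:
        x   y  
>  q0   q1  q0 
   q1   q2  q0 
   q2   q2  q3 
   q3   q4  q0 
 * q4   q2  q0 
(> = start, * = accepting)

start=q0 accept=q4 q0-x->q1 q0-y->q0 q1-x->q2 q1-y->q0 q2-x->q2 q2-y->q3 q3-x->q4 q3-y->q0 q4-x->q2 q4-y->q0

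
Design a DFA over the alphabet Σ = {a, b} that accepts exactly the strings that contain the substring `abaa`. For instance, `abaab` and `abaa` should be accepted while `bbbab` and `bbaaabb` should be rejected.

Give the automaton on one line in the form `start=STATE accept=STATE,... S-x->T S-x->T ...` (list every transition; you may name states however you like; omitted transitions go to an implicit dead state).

start=q0 accept=q4 q0-a->q1 q0-b->q0 q1-a->q1 q1-b->q2 q2-a->q3 q2-b->q0 q3-a->q4 q3-b->q2 q4-a->q4 q4-b->q4

Track how much of `abaa` has been matched so far: state q0 is no progress, q4 is the absorbing accept state reached once `abaa` has occurred. Intermediate states record partial matches; on a mismatch, fall back to the longest reusable overlap.
5 states suffice.
        a   b  
>  q0   q1  q0 
   q1   q1  q2 
   q2   q3  q0 
   q3   q4  q2 
 * q4   q4  q4 
(> = start, * = accepting)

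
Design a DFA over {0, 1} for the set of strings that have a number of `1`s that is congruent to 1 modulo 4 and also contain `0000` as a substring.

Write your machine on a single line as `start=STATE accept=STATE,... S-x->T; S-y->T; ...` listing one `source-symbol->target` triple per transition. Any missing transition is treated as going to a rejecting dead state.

start=s0; accept=s14; s0-0->s1; s0-1->s2; s1-0->s3; s1-1->s2; s2-0->s4; s2-1->s5; s3-0->s6; s3-1->s2; s4-0->s7; s4-1->s5; s5-0->s8; s5-1->s9; s6-0->s10; s6-1->s2; s7-0->s11; s7-1->s5; s8-0->s12; s8-1->s9; s9-0->s13; s9-1->s0; s10-0->s10; s10-1->s14; s11-0->s14; s11-1->s5; s12-0->s15; s12-1->s9; s13-0->s16; s13-1->s0; s14-0->s14; s14-1->s17; s15-0->s17; s15-1->s9; s16-0->s18; s16-1->s0; s17-0->s17; s17-1->s19; s18-0->s19; s18-1->s0; s19-0->s19; s19-1->s10

Handle the two conditions separately and then intersect. The first has 4 states tracking the count of `1`s modulo 4; the second has 5 states tracking whether and how much of `0000` has been seen. A product state is a pair (one from each), accepting exactly when both do.
          0    1  
>  s0     s1   s2 
   s1     s3   s2 
   s2     s4   s5 
   s3     s6   s2 
   s4     s7   s5 
   s5     s8   s9 
   s6    s10   s2 
   s7    s11   s5 
   s8    s12   s9 
   s9    s13   s0 
   s10   s10  s14 
   s11   s14   s5 
   s12   s15   s9 
   s13   s16   s0 
 * s14   s14  s17 
   s15   s17   s9 
   s16   s18   s0 
   s17   s17  s19 
   s18   s19   s0 
   s19   s19  s10 
(> = start, * = accepting)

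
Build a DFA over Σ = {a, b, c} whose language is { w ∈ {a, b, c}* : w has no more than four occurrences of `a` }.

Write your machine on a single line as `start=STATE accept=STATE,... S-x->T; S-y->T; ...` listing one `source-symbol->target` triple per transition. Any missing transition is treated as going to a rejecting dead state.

Count `a`s, saturating at 5: states q0 through q4 mean 0 through 4 `a`s seen; q5 means more than 4. Each `a` increments (capped at q5); other symbols loop. Accept from {q0, q1, q2, q3, q4}.
A 6-state machine:
        a   b   c  
>* q0   q1  q0  q0 
 * q1   q2  q1  q1 
 * q2   q3  q2  q2 
 * q3   q4  q3  q3 
 * q4   q5  q4  q4 
   q5   q5  q5  q5 
(> = start, * = accepting)

start=q0; accept=q0,q1,q2,q3,q4; q0-a->q1; q0-b->q0; q0-c->q0; q1-a->q2; q1-b->q1; q1-c->q1; q2-a->q3; q2-b->q2; q2-c->q2; q3-a->q4; q3-b->q3; q3-c->q3; q4-a->q5; q4-b->q4; q4-c->q4; q5-a->q5; q5-b->q5; q5-c->q5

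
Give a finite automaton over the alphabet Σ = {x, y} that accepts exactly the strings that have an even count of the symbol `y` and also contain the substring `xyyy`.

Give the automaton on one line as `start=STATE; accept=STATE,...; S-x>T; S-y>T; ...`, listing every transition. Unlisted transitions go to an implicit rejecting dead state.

Build one automaton per condition and run them in lockstep. One (2 states) tracks the count of `y`s modulo 2; the other (5 states) tracks whether and how much of `xyyy` has been seen. Each combined state is a pair, one component from each; accept when both components accept.
With 10 states:
       x  y 
>  A   B  C 
   B   B  D 
   C   E  A 
   D   E  F 
   E   E  G 
   F   B  H 
   G   B  I 
   H   H  J 
   I   E  J 
 * J   J  H 
(> = start, * = accepting)

start=A; accept=J; A-x>B; A-y>C; B-x>B; B-y>D; C-x>E; C-y>A; D-x>E; D-y>F; E-x>E; E-y>G; F-x>B; F-y>H; G-x>B; G-y>I; H-x>H; H-y>J; I-x>E; I-y>J; J-x>J; J-y>H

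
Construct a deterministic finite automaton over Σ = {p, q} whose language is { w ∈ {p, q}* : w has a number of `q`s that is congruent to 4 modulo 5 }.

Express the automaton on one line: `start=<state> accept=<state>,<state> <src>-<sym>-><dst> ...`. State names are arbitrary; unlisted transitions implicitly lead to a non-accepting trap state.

start=S0 accept=S4 S0-p->S0 S0-q->S1 S1-p->S1 S1-q->S2 S2-p->S2 S2-q->S3 S3-p->S3 S3-q->S4 S4-p->S4 S4-q->S0

The only thing that matters is how many `q`s have appeared, reduced mod 5. Use one state per residue: S0 for 0, …, S4 for 4. Reading `q` moves to the next residue; anything else stays put. S4 is accepting.
5 states suffice.
        p   q  
>  S0   S0  S1 
   S1   S1  S2 
   S2   S2  S3 
   S3   S3  S4 
 * S4   S4  S0 
(> = start, * = accepting)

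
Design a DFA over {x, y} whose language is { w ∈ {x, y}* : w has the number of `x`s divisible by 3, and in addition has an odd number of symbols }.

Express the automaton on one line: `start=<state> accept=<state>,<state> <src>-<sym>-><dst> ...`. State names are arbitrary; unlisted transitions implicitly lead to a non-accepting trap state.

start=s0 accept=s2 s0-x->s1 s0-y->s2 s1-x->s3 s1-y->s4 s2-x->s4 s2-y->s0 s3-x->s2 s3-y->s5 s4-x->s5 s4-y->s1 s5-x->s0 s5-y->s3

Run two small machines in parallel and take their product. The first has 3 states tracking the count of `x`s modulo 3; the second has 2 states tracking the input length modulo 2. A product state is a pair (one from each), accepting exactly when both do.
        x   y  
>  s0   s1  s2 
   s1   s3  s4 
 * s2   s4  s0 
   s3   s2  s5 
   s4   s5  s1 
   s5   s0  s3 
(> = start, * = accepting)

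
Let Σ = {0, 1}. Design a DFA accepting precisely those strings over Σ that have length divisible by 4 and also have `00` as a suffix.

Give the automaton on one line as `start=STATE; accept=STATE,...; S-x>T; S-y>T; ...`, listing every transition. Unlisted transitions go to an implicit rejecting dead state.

start=q0; accept=q9; q0-0>q1; q0-1>q2; q1-0>q3; q1-1>q4; q2-0>q5; q2-1>q4; q3-0>q6; q3-1>q7; q4-0>q8; q4-1>q7; q5-0>q6; q5-1>q7; q6-0>q9; q6-1>q0; q7-0>q10; q7-1>q0; q8-0>q9; q8-1>q0; q9-0>q11; q9-1>q2; q10-0>q11; q10-1>q2; q11-0>q3; q11-1>q4

Build one automaton per condition and run them in lockstep. One (4 states) tracks the input length modulo 4; the other (3 states) tracks how much of the suffix `00` has currently been matched. Each combined state is a pair, one component from each; accept when both components accept.
With 12 states:
          0    1  
>  q0     q1   q2 
   q1     q3   q4 
   q2     q5   q4 
   q3     q6   q7 
   q4     q8   q7 
   q5     q6   q7 
   q6     q9   q0 
   q7    q10   q0 
   q8     q9   q0 
 * q9    q11   q2 
   q10   q11   q2 
   q11    q3   q4 
(> = start, * = accepting)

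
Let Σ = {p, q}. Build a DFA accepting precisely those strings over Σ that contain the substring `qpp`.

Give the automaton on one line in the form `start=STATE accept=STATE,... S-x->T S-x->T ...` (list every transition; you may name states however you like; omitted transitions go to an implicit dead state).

start=S0 accept=S3 S0-p->S0 S0-q->S1 S1-p->S2 S1-q->S1 S2-p->S3 S2-q->S1 S3-p->S3 S3-q->S3

States S0..S2 record the length of the longest prefix of `qpp` that matches the current input suffix. Reaching S3 means `qpp` has been seen, and we stay there forever. Accept from S3.
4 states suffice.
        p   q  
>  S0   S0  S1 
   S1   S2  S1 
   S2   S3  S1 
 * S3   S3  S3 
(> = start, * = accepting)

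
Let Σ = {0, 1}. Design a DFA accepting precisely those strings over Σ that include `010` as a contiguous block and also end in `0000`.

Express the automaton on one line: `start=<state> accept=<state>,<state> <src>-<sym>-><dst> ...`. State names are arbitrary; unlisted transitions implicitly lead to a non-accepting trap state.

Handle the two conditions separately and then intersect. One (4 states) tracks whether and how much of `010` has been seen; the other (5 states) tracks how much of the suffix `0000` has currently been matched. Each combined state is a pair, one component from each; accept when both components accept. After merging equivalent states the machine shrinks.
        0   1  
>  S0   S1  S0 
   S1   S1  S2 
   S2   S3  S0 
   S3   S4  S5 
   S4   S6  S5 
   S5   S3  S5 
   S6   S7  S5 
 * S7   S7  S5 
(> = start, * = accepting)

start=S0 accept=S7 S0-0->S1 S0-1->S0 S1-0->S1 S1-1->S2 S2-0->S3 S2-1->S0 S3-0->S4 S3-1->S5 S4-0->S6 S4-1->S5 S5-0->S3 S5-1->S5 S6-0->S7 S6-1->S5 S7-0->S7 S7-1->S5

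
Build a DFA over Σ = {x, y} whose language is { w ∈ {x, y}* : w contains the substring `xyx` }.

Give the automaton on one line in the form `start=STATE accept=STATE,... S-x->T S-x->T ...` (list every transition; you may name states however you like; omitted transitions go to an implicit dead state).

States q0..q2 record the length of the longest prefix of `xyx` that matches the current input suffix. Reaching q3 means `xyx` has been seen, and we stay there forever. Accept from q3.
A 4-state machine:
        x   y  
>  q0   q1  q0 
   q1   q1  q2 
   q2   q3  q0 
 * q3   q3  q3 
(> = start, * = accepting)

start=q0 accept=q3 q0-x->q1 q0-y->q0 q1-x->q1 q1-y->q2 q2-x->q3 q2-y->q0 q3-x->q3 q3-y->q3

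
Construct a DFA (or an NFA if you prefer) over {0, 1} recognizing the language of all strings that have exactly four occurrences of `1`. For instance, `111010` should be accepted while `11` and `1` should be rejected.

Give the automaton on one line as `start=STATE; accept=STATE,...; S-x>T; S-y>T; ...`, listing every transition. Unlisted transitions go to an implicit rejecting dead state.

Only the number of `1`s matters, and only up to 5. Make a chain S0 → S1 → S2 → S3 → S4 → S5 advanced by each `1` (with S5 absorbing); every other symbol self-loops. The accepting set is {S4}.
6 states suffice.
        0   1  
>  S0   S0  S1 
   S1   S1  S2 
   S2   S2  S3 
   S3   S3  S4 
 * S4   S4  S5 
   S5   S5  S5 
(> = start, * = accepting)

start=S0; accept=S4; S0-0>S0; S0-1>S1; S1-0>S1; S1-1>S2; S2-0>S2; S2-1>S3; S3-0>S3; S3-1>S4; S4-0>S4; S4-1>S5; S5-0>S5; S5-1>S5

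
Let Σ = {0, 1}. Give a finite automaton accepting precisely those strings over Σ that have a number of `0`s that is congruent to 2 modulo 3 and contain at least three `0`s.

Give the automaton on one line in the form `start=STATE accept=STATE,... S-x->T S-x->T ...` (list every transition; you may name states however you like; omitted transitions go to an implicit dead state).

Build one automaton per condition and run them in lockstep. The first has 3 states tracking the count of `0`s modulo 3; the second has 5 states tracking the count of `0`s, saturating at 4. A product state is a pair (one from each), accepting exactly when both do. Equivalent product states are then merged.
6 states suffice.
        0   1  
>  q0   q1  q0 
   q1   q2  q1 
   q2   q3  q2 
   q3   q4  q3 
   q4   q5  q4 
 * q5   q3  q5 
(> = start, * = accepting)

start=q0 accept=q5 q0-0->q1 q0-1->q0 q1-0->q2 q1-1->q1 q2-0->q3 q2-1->q2 q3-0->q4 q3-1->q3 q4-0->q5 q4-1->q4 q5-0->q3 q5-1->q5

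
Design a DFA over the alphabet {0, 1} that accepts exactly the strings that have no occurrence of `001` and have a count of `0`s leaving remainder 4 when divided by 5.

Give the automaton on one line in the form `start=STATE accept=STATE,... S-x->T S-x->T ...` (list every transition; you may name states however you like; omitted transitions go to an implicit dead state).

Build one automaton per condition and run them in lockstep. One (4 states) tracks partial matches of the forbidden pattern `001`; the other (5 states) tracks the count of `0`s modulo 5. Each combined state is a pair, one component from each; accept when both components accept.
20 states suffice.
       0  1 
>  A   B  A 
   B   C  D 
   C   E  F 
   D   G  D 
   E   H  I 
   F   I  F 
   G   E  J 
 * H   K  L 
   I   L  I 
   J   M  J 
   K   N  O 
   L   O  L 
   M   H  P 
   N   C  Q 
   O   Q  O 
   P   R  P 
   Q   F  Q 
 * R   K  S 
 * S   T  S 
   T   N  A 
(> = start, * = accepting)

start=A accept=H,R,S A-0->B A-1->A B-0->C B-1->D C-0->E C-1->F D-0->G D-1->D E-0->H E-1->I F-0->I F-1->F G-0->E G-1->J H-0->K H-1->L I-0->L I-1->I J-0->M J-1->J K-0->N K-1->O L-0->O L-1->L M-0->H M-1->P N-0->C N-1->Q O-0->Q O-1->O P-0->R P-1->P Q-0->F Q-1->Q R-0->K R-1->S S-0->T S-1->S T-0->N T-1->A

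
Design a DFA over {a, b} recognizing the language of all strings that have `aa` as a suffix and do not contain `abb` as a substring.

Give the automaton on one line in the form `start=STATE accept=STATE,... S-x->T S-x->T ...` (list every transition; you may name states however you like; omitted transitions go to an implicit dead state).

Run two small machines in parallel and take their product. The first has 3 states tracking how much of the suffix `aa` has currently been matched; the second has 4 states tracking partial matches of the forbidden pattern `abb`. A product state is a pair (one from each), accepting exactly when both do. Equivalent product states are then merged.
5 states suffice.
        a   b  
>  s0   s1  s0 
   s1   s2  s3 
 * s2   s2  s3 
   s3   s1  s4 
   s4   s4  s4 
(> = start, * = accepting)

start=s0 accept=s2 s0-a->s1 s0-b->s0 s1-a->s2 s1-b->s3 s2-a->s2 s2-b->s3 s3-a->s1 s3-b->s4 s4-a->s4 s4-b->s4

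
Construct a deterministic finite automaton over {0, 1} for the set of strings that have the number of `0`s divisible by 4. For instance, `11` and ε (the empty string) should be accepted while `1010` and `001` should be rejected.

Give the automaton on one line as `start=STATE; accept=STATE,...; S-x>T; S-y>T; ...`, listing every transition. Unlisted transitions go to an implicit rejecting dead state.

start=q0; accept=q0; q0-0>q1; q0-1>q0; q1-0>q2; q1-1>q1; q2-0>q3; q2-1>q2; q3-0>q0; q3-1>q3

Keep the running count of `0`s modulo 4: each `0` advances along the cycle q0 → q1 → q2 → q3 → q0 while other symbols loop. Accept at q0.
4 states suffice.
        0   1  
>* q0   q1  q0 
   q1   q2  q1 
   q2   q3  q2 
   q3   q0  q3 
(> = start, * = accepting)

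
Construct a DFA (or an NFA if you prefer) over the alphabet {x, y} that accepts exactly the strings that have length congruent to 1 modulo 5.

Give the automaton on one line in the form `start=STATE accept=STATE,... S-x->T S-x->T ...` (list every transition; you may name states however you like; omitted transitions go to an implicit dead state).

Count input length modulo 5: every symbol advances one step around the cycle A → B → C → D → E → A. Accept at B.
       x  y 
>  A   B  B 
 * B   C  C 
   C   D  D 
   D   E  E 
   E   A  A 
(> = start, * = accepting)

start=A accept=B A-x->B A-y->B B-x->C B-y->C C-x->D C-y->D D-x->E D-y->E E-x->A E-y->A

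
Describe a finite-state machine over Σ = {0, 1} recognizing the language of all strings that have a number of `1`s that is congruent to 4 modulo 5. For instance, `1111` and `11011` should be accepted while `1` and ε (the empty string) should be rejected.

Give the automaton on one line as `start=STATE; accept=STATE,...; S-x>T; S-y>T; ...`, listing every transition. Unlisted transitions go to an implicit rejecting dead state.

start=s0; accept=s4; s0-0>s0; s0-1>s1; s1-0>s1; s1-1>s2; s2-0>s2; s2-1>s3; s3-0>s3; s3-1>s4; s4-0>s4; s4-1>s0

Keep the running count of `1`s modulo 5: each `1` advances along the cycle s0 → s1 → s2 → s3 → s4 → s0 while other symbols loop. Accept at s4.
        0   1  
>  s0   s0  s1 
   s1   s1  s2 
   s2   s2  s3 
   s3   s3  s4 
 * s4   s4  s0 
(> = start, * = accepting)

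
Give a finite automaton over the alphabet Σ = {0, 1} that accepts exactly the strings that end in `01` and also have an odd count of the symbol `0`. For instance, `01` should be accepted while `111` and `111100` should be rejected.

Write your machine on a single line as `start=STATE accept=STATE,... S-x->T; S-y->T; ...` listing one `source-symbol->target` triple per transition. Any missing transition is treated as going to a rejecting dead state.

start=q0; accept=q2; q0-0->q1; q0-1->q0; q1-0->q0; q1-1->q2; q2-0->q0; q2-1->q3; q3-0->q0; q3-1->q3

Run two small machines in parallel and take their product. The first has 3 states tracking how much of the suffix `01` has currently been matched; the second has 2 states tracking the count of `0`s modulo 2. A product state is a pair (one from each), accepting exactly when both do. After merging equivalent states the machine shrinks.
        0   1  
>  q0   q1  q0 
   q1   q0  q2 
 * q2   q0  q3 
   q3   q0  q3 
(> = start, * = accepting)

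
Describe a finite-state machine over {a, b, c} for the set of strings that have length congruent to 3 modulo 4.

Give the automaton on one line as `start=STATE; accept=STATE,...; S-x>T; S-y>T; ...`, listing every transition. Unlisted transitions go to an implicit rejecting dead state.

start=s0; accept=s3; s0-a>s1; s0-b>s1; s0-c>s1; s1-a>s2; s1-b>s2; s1-c>s2; s2-a>s3; s2-b>s3; s2-c>s3; s3-a>s0; s3-b>s0; s3-c>s0

Only the length mod 4 matters, so use a 4-cycle: from any state, every input symbol moves to the next state, wrapping s3 back to s0. Mark s3 accepting.
        a   b   c  
>  s0   s1  s1  s1 
   s1   s2  s2  s2 
   s2   s3  s3  s3 
 * s3   s0  s0  s0 
(> = start, * = accepting)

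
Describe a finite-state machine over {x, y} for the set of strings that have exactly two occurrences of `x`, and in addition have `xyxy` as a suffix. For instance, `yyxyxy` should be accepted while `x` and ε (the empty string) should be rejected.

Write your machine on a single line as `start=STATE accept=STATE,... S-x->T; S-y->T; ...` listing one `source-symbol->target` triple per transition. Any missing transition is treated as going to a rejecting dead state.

Build one automaton per condition and run them in lockstep. One (4 states) tracks the count of `x`s, saturating at 3; the other (5 states) tracks how much of the suffix `xyxy` has currently been matched. Each combined state is a pair, one component from each; accept when both components accept. Equivalent product states are then merged.
6 states suffice.
        x   y  
>  S0   S1  S0 
   S1   S2  S3 
   S2   S2  S2 
   S3   S4  S2 
   S4   S2  S5 
 * S5   S2  S2 
(> = start, * = accepting)

start=S0; accept=S5; S0-x->S1; S0-y->S0; S1-x->S2; S1-y->S3; S2-x->S2; S2-y->S2; S3-x->S4; S3-y->S2; S4-x->S2; S4-y->S5; S5-x->S2; S5-y->S2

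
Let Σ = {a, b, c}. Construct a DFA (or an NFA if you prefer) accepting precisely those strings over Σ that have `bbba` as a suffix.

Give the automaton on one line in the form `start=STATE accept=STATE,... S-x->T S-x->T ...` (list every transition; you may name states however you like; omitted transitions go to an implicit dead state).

start=q0 accept=q4 q0-a->q0 q0-b->q1 q0-c->q0 q1-a->q0 q1-b->q2 q1-c->q0 q2-a->q0 q2-b->q3 q2-c->q0 q3-a->q4 q3-b->q3 q3-c->q0 q4-a->q0 q4-b->q1 q4-c->q0

Let each state record the length of the longest suffix of the input read so far that is also a prefix of `bbba`. q1 means the last symbol is `b`; q2 means the last 2 symbols are `bb`; q3 means the last 3 symbols are `bbb`; q4 means the last 4 symbols are `bbba`. Accept only at q4, where the string currently ends in `bbba`.
With 5 states:
        a   b   c  
>  q0   q0  q1  q0 
   q1   q0  q2  q0 
   q2   q0  q3  q0 
   q3   q4  q3  q0 
 * q4   q0  q1  q0 
(> = start, * = accepting)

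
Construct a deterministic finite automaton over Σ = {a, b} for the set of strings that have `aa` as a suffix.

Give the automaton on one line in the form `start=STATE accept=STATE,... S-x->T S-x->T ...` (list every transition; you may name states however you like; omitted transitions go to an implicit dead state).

Remember how much of `aa` the current input suffix matches. State S0 means no match yet; S1 means the last symbol is `a`; S2 means the last 2 symbols are `aa`. Only S2 accepts. On a mismatch, fall back to the longest proper suffix that is still a prefix of `aa`.
With 3 states:
        a   b  
>  S0   S1  S0 
   S1   S2  S0 
 * S2   S2  S0 
(> = start, * = accepting)

start=S0 accept=S2 S0-a->S1 S0-b->S0 S1-a->S2 S1-b->S0 S2-a->S2 S2-b->S0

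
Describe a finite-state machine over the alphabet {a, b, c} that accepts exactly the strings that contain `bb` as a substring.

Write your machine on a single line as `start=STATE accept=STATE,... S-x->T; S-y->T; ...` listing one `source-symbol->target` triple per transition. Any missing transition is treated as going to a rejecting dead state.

start=S0; accept=S2; S0-a->S0; S0-b->S1; S0-c->S0; S1-a->S0; S1-b->S2; S1-c->S0; S2-a->S2; S2-b->S2; S2-c->S2

States S0..S1 record the length of the longest prefix of `bb` that matches the current input suffix. Reaching S2 means `bb` has been seen, and we stay there forever. Accept from S2.
A 3-state machine:
        a   b   c  
>  S0   S0  S1  S0 
   S1   S0  S2  S0 
 * S2   S2  S2  S2 
(> = start, * = accepting)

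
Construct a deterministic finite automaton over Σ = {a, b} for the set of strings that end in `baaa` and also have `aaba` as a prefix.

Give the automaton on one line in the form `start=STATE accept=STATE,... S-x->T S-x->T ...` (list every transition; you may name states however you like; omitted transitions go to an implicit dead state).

start=S0 accept=S12 S0-a->S1 S0-b->S2 S1-a->S3 S1-b->S2 S2-a->S4 S2-b->S2 S3-a->S5 S3-b->S6 S4-a->S7 S4-b->S2 S5-a->S5 S5-b->S2 S6-a->S8 S6-b->S2 S7-a->S9 S7-b->S2 S8-a->S10 S8-b->S11 S9-a->S5 S9-b->S2 S10-a->S12 S10-b->S11 S11-a->S8 S11-b->S11 S12-a->S13 S12-b->S11 S13-a->S13 S13-b->S11

Build one automaton per condition and run them in lockstep. The first has 5 states tracking how much of the suffix `baaa` has currently been matched; the second has 6 states tracking whether the input so far still matches the prefix `aaba`. A product state is a pair (one from each), accepting exactly when both do.
A 14-state machine:
          a    b  
>  S0     S1   S2 
   S1     S3   S2 
   S2     S4   S2 
   S3     S5   S6 
   S4     S7   S2 
   S5     S5   S2 
   S6     S8   S2 
   S7     S9   S2 
   S8    S10  S11 
   S9     S5   S2 
   S10   S12  S11 
   S11    S8  S11 
 * S12   S13  S11 
   S13   S13  S11 
(> = start, * = accepting)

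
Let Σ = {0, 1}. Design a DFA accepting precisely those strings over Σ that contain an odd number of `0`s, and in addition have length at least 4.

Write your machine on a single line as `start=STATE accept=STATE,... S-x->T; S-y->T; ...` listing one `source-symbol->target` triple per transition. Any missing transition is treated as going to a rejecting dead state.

Handle the two conditions separately and then intersect. The first has 2 states tracking the count of `0`s modulo 2; the second has 6 states tracking the input length, saturating at 5. A product state is a pair (one from each), accepting exactly when both do. Minimizing collapses redundant product states.
An 8-state machine:
        0   1  
>  S0   S1  S2 
   S1   S3  S4 
   S2   S4  S3 
   S3   S5  S6 
   S4   S6  S5 
   S5   S6  S7 
   S6   S7  S6 
 * S7   S6  S7 
(> = start, * = accepting)

start=S0; accept=S7; S0-0->S1; S0-1->S2; S1-0->S3; S1-1->S4; S2-0->S4; S2-1->S3; S3-0->S5; S3-1->S6; S4-0->S6; S4-1->S5; S5-0->S6; S5-1->S7; S6-0->S7; S6-1->S6; S7-0->S6; S7-1->S7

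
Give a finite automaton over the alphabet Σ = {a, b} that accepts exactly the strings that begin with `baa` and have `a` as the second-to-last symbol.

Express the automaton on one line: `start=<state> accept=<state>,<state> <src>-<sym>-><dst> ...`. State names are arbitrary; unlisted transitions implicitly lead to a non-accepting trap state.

Build one automaton per condition and run them in lockstep. The first has 5 states tracking whether the input so far still matches the prefix `baa`; the second has 7 states tracking the last 2 symbols read. A product state is a pair (one from each), accepting exactly when both do. After merging equivalent states the machine shrinks.
        a   b  
>  S0   S1  S2 
   S1   S1  S1 
   S2   S3  S1 
   S3   S4  S1 
 * S4   S4  S5 
 * S5   S6  S7 
   S6   S4  S5 
   S7   S6  S7 
(> = start, * = accepting)

start=S0 accept=S4,S5 S0-a->S1 S0-b->S2 S1-a->S1 S1-b->S1 S2-a->S3 S2-b->S1 S3-a->S4 S3-b->S1 S4-a->S4 S4-b->S5 S5-a->S6 S5-b->S7 S6-a->S4 S6-b->S5 S7-a->S6 S7-b->S7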